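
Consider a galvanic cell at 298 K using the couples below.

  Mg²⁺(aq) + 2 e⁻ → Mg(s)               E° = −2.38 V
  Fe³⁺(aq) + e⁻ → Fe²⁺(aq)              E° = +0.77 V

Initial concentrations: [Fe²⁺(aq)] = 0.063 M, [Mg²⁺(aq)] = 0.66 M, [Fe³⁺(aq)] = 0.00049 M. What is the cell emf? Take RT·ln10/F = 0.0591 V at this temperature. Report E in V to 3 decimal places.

+3.031 V

Since E°(Fe³⁺/Fe²⁺) > E°(Mg²⁺/Mg), Fe³⁺/Fe²⁺ serves as the cathode.
The standard potential is +0.77 − (−2.38) = +3.15 V and the balanced reaction transfers n = 2 electrons.
The balanced reaction is 2 Fe³⁺(aq) + Mg(s) → 2 Fe²⁺(aq) + Mg²⁺(aq), so Q = ([Fe²⁺(aq)]^2·[Mg²⁺(aq)]) / [Fe³⁺(aq)]^2 = 1.09×10^4 and log Q = 4.038.
Applying E = E° − (RT ln10/nF)·log Q gives +3.15 − (0.0591/2)(4.038) = +3.031 V.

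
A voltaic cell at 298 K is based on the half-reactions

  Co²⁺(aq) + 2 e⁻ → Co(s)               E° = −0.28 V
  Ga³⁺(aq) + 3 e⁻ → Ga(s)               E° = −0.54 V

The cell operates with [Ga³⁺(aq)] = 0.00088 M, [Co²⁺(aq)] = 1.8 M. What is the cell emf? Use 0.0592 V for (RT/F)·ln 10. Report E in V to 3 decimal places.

Co²⁺/Co is reduced (cathode, E° = −0.28 V) and Ga³⁺/Ga is oxidized (anode).
The standard potential is −0.28 − (−0.54) = +0.26 V and the balanced reaction transfers n = 6 electrons.
The balanced reaction is 3 Co²⁺(aq) + 2 Ga(s) → 3 Co(s) + 2 Ga³⁺(aq), so Q = [Ga³⁺(aq)]^2 / [Co²⁺(aq)]^3 = 1.33×10^−7 and log Q = −6.877.
By the Nernst equation, E = +0.26 − (0.0592/6)·(−6.877) = +0.328 V.

+0.328 V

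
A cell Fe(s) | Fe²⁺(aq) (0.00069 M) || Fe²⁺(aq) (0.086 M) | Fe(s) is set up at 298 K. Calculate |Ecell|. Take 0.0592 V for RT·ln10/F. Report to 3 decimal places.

For a concentration cell E°cell = 0, since both electrodes use the same couple.
The compartment with the higher Fe²⁺(aq) concentration (0.086 M) acts as the cathode; ions are reduced there and produced at the dilute (0.00069 M) anode.
With n = 2, Ecell = −(0.0592/2)·log([dilute]/[conc]) = −(0.0592/2)·log(0.00069/0.086) = +0.062 V.

0.062 V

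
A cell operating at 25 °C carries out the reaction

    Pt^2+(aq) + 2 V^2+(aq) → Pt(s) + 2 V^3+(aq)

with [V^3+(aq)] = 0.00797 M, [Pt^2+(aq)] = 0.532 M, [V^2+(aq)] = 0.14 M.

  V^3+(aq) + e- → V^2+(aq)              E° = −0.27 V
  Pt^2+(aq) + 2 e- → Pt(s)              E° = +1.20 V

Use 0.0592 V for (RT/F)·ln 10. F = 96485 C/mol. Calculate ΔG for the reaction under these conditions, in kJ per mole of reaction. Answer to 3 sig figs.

−296 kJ/mol

The standard cell potential is +1.20 − (−0.27) = +1.47 V, with n = 2 electrons in the balanced equation.
Here Q = [V^3+(aq)]^2 / ([Pt^2+(aq)]·[V^2+(aq)]^2) = 0.00609 (log Q = −2.215), giving E = +1.47 − (0.0592/2)·(−2.215) = +1.5356 V.
Finally ΔG = −nFE = −(2)(96485 C/mol)(+1.5356 V) = −296 kJ/mol.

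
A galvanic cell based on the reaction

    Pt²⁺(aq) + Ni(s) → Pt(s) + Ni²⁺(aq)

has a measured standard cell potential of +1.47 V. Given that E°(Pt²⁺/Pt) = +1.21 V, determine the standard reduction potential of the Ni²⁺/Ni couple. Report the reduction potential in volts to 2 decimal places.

−0.26 V

In the reaction as written the Pt²⁺/Pt couple is reduced (cathode) and Ni²⁺/Ni is oxidized (anode), so E°cell = E°(Pt²⁺/Pt) − E°(Ni²⁺/Ni).
E°(Ni²⁺/Ni) = E°(cathode) − E°cell = +1.21 − (+1.47) = −0.26 V.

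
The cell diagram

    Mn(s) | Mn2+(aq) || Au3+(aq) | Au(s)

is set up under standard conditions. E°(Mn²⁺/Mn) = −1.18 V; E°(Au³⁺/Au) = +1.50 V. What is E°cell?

By convention the left-hand electrode in cell notation is the anode (oxidation) and the right-hand electrode is the cathode (reduction).
E°cell = E°(right) − E°(left) = +1.50 − (−1.18) = +2.68 V.

+2.68 V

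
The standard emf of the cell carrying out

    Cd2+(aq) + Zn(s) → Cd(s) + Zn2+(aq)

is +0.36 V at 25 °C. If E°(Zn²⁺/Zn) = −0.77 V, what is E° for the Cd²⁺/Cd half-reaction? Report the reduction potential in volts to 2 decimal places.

−0.41 V

In the reaction as written the Cd²⁺/Cd couple is reduced (cathode) and Zn²⁺/Zn is oxidized (anode), so E°cell = E°(Cd²⁺/Cd) − E°(Zn²⁺/Zn).
E°(Cd²⁺/Cd) = E°cell + E°(anode) = +0.36 + (−0.77) = −0.41 V.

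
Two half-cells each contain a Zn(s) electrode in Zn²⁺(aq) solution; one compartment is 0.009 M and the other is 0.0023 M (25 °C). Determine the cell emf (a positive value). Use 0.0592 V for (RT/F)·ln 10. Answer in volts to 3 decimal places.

For a concentration cell E°cell = 0, since both electrodes use the same couple.
The compartment with the higher Zn²⁺(aq) concentration (0.009 M) acts as the cathode; ions are reduced there and produced at the dilute (0.0023 M) anode.
With n = 2, Ecell = −(0.0592/2)·log([dilute]/[conc]) = −(0.0592/2)·log(0.0023/0.009) = +0.018 V.

0.018 V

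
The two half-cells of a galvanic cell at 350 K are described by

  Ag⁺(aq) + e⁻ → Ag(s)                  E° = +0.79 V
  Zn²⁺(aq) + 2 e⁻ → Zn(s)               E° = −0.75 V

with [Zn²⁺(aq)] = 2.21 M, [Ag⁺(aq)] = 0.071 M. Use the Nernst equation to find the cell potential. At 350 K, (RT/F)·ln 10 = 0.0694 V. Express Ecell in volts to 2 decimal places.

+1.45 V

Since E°(Ag⁺/Ag) > E°(Zn²⁺/Zn), Ag⁺/Ag serves as the cathode.
E°cell = E°cat − E°an = +0.79 − (−0.75) = +1.54 V; n = 2.
Balancing gives 2 Ag⁺(aq) + Zn(s) → 2 Ag(s) + Zn²⁺(aq); hence Q = [Zn²⁺(aq)] / [Ag⁺(aq)]^2 = 438 (log Q = 2.642).
By the Nernst equation, E = +1.54 − (0.0694/2)·(2.642) = +1.45 V.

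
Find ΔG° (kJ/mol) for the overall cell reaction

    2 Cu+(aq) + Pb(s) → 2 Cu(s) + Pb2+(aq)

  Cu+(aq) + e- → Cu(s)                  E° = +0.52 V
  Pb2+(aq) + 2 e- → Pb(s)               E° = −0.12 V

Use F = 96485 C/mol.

In the reaction as written Cu+(aq) is reduced, so the Cu⁺/Cu couple is the cathode and Pb²⁺/Pb is the anode.
E°cell = +0.52 − (−0.12) = +0.64 V; balancing electrons gives n = 2.
ΔG° = −nFE°cell = −(2)(96485)(+0.64) J/mol = −124 kJ/mol.

−124 kJ/mol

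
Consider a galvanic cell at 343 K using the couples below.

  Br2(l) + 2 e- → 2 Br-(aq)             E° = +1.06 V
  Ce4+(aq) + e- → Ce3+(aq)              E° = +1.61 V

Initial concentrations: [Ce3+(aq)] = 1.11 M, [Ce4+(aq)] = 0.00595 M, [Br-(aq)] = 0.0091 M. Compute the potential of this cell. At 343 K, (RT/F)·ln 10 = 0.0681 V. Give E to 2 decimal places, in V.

Ce⁴⁺/Ce³⁺ is reduced (cathode, E° = +1.61 V) and Br₂/Br⁻ is oxidized (anode).
The standard potential is +1.61 − (+1.06) = +0.55 V and the balanced reaction transfers n = 2 electrons.
For the overall reaction 2 Ce4+(aq) + 2 Br-(aq) → 2 Ce3+(aq) + Br2(l), Q = [Ce3+(aq)]^2 / ([Ce4+(aq)]^2·[Br-(aq)]^2) = 4.2×10^8, giving log Q = 8.624.
By the Nernst equation, E = +0.55 − (0.0681/2)·(8.624) = +0.26 V.

+0.26 V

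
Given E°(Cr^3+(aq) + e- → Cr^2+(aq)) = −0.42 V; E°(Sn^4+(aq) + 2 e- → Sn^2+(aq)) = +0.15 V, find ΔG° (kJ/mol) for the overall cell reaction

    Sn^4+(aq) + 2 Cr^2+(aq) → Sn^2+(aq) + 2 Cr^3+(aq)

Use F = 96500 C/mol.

−110 kJ/mol

In the reaction as written Sn^4+(aq) is reduced, so the Sn⁴⁺/Sn²⁺ couple is the cathode and Cr³⁺/Cr²⁺ is the anode.
E°cell = +0.15 − (−0.42) = +0.57 V; balancing electrons gives n = 2.
ΔG° = −nFE°cell = −(2)(96500)(+0.57) J/mol = −110 kJ/mol.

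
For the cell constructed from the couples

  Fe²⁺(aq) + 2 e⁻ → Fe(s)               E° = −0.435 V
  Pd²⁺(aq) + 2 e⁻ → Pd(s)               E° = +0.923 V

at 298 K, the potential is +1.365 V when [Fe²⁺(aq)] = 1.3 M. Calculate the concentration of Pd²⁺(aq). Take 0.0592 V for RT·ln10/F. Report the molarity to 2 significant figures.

Pd²⁺/Pd is the cathode (higher E°); E°cell = +0.923 − (−0.435) = +1.358 V with n = 2.
From the Nernst equation, log Q = n(E° − E)/0.0592 = 2·(+1.358 − (+1.365))/0.0592 = −0.236.
Balancing electrons gives Pd²⁺(aq) + Fe(s) → Pd(s) + Fe²⁺(aq); thus Q = [Fe²⁺(aq)] / [Pd²⁺(aq)].
Substituting the known concentrations and solving, log [Pd²⁺(aq)] = 0.350 and [Pd²⁺(aq)] = 2.2 M.

2.2 M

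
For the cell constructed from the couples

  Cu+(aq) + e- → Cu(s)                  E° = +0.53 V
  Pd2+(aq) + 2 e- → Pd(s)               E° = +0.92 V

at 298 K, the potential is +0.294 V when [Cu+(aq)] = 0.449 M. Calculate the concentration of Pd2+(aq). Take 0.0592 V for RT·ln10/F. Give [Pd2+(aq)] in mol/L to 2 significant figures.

Pd²⁺/Pd is the cathode (higher E°); E°cell = +0.92 − (+0.53) = +0.39 V with n = 2.
From the Nernst equation, log Q = n(E° − E)/0.0592 = 2·(+0.39 − (+0.294))/0.0592 = 3.243.
For Pd2+(aq) + 2 Cu(s) → Pd(s) + 2 Cu+(aq), the reaction quotient is Q = [Cu+(aq)]^2 / [Pd2+(aq)].
Substituting the known concentrations and solving, log [Pd2+(aq)] = −3.939 and [Pd2+(aq)] = 0.00012 M.

0.00012 M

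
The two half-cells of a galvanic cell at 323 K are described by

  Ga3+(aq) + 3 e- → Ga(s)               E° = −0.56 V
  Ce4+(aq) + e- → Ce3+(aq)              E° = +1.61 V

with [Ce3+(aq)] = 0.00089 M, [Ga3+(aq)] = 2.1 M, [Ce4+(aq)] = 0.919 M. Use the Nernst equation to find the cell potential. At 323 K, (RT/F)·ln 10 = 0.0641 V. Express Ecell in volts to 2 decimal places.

+2.36 V

Since E°(Ce⁴⁺/Ce³⁺) > E°(Ga³⁺/Ga), Ce⁴⁺/Ce³⁺ serves as the cathode.
E°cell = +1.61 − (−0.56) = +2.17 V, with n = 3 electrons transferred.
For the overall reaction 3 Ce4+(aq) + Ga(s) → 3 Ce3+(aq) + Ga3+(aq), Q = ([Ce3+(aq)]^3·[Ga3+(aq)]) / [Ce4+(aq)]^3 = 1.91×10^−9, giving log Q = −8.720.
By the Nernst equation, E = +2.17 − (0.0641/3)·(−8.720) = +2.36 V.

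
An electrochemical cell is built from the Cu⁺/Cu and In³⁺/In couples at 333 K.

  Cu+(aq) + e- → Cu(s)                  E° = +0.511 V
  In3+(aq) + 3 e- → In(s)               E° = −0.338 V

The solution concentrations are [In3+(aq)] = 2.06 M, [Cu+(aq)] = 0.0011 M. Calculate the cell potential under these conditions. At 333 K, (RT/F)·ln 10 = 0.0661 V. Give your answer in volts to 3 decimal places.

Since E°(Cu⁺/Cu) > E°(In³⁺/In), Cu⁺/Cu serves as the cathode.
E°cell = +0.511 − (−0.338) = +0.849 V, with n = 3 electrons transferred.
Balancing gives 3 Cu+(aq) + In(s) → 3 Cu(s) + In3+(aq); hence Q = [In3+(aq)] / [Cu+(aq)]^3 = 1.55×10^9 (log Q = 9.190).
Applying E = E° − (RT ln10/nF)·log Q gives +0.849 − (0.0661/3)(9.190) = +0.647 V.

+0.647 V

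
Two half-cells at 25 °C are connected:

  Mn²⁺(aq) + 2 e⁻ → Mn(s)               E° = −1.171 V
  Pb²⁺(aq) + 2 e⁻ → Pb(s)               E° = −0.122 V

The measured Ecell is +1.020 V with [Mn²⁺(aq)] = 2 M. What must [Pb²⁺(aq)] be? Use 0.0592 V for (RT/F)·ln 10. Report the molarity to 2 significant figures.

0.21 M

The Pb²⁺/Pb couple has the larger reduction potential, so it is the cathode: E°cell = −0.122 − (−1.171) = +1.049 V and n = 2.
From the Nernst equation, log Q = n(E° − E)/0.0592 = 2·(+1.049 − (+1.020))/0.0592 = 0.980.
Balancing electrons gives Pb²⁺(aq) + Mn(s) → Pb(s) + Mn²⁺(aq); thus Q = [Mn²⁺(aq)] / [Pb²⁺(aq)].
Substituting the known concentrations and solving, log [Pb²⁺(aq)] = −0.679 and [Pb²⁺(aq)] = 0.21 M.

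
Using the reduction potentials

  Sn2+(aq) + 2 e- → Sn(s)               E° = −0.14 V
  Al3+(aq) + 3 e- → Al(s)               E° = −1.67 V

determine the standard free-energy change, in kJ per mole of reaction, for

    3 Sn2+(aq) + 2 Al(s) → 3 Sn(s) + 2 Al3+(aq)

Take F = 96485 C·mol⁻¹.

−886 kJ/mol

In the reaction as written Sn2+(aq) is reduced, so the Sn²⁺/Sn couple is the cathode and Al³⁺/Al is the anode.
E°cell = −0.14 − (−1.67) = +1.53 V; balancing electrons gives n = 6.
ΔG° = −nFE°cell = −(6)(96485)(+1.53) J/mol = −886 kJ/mol.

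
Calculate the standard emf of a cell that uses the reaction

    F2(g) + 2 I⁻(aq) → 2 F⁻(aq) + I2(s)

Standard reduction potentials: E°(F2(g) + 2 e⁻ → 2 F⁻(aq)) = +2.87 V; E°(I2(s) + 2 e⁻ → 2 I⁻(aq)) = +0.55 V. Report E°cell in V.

+2.32 V

In the reaction as written, F2(g) is reduced (cathode) and I2(s) is produced by oxidation at the anode.
E°cell = E°(cathode) − E°(anode) = +2.87 − (+0.55) = +2.32 V.
The positive value indicates the reaction is spontaneous as written.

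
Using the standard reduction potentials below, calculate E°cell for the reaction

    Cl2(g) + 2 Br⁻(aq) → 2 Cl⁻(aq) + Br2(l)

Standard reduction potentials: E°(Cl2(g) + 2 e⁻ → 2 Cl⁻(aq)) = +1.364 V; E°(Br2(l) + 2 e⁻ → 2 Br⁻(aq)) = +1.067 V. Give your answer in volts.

+0.297 V

Cl2(g) gains electrons, so the Cl₂/Cl⁻ couple is the cathode; the Br₂/Br⁻ couple is the anode.
E°cell = E°(cathode) − E°(anode) = +1.364 − (+1.067) = +0.297 V.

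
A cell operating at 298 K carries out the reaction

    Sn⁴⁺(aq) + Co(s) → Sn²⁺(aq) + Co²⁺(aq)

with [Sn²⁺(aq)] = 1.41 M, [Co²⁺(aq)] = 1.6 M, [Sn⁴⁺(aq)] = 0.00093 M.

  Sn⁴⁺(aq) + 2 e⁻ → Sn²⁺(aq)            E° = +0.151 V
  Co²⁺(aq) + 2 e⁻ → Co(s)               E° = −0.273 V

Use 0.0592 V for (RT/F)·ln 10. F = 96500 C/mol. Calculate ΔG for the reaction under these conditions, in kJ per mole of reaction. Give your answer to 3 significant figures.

With Sn⁴⁺/Sn²⁺ reduced at the cathode, E°cell = +0.151 − (−0.273) = +0.424 V and n = 2.
Here Q = ([Sn²⁺(aq)]·[Co²⁺(aq)]) / [Sn⁴⁺(aq)] = 2.43×10^3 (log Q = 3.385), giving E = +0.424 − (0.0592/2)·(3.385) = +0.3238 V.
Finally ΔG = −nFE = −(2)(96500 C/mol)(+0.3238 V) = −62.5 kJ/mol.

−62.5 kJ/mol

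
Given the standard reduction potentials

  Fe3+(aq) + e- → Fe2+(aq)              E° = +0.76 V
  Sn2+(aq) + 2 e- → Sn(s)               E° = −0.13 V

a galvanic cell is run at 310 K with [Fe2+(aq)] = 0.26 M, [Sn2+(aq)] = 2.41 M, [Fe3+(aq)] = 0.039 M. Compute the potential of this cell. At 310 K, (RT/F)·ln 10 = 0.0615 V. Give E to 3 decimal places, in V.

The Fe³⁺/Fe²⁺ couple has the more positive E°, so it is the cathode; Sn²⁺/Sn is the anode.
The standard potential is +0.76 − (−0.13) = +0.89 V and the balanced reaction transfers n = 2 electrons.
The balanced reaction is 2 Fe3+(aq) + Sn(s) → 2 Fe2+(aq) + Sn2+(aq), so Q = ([Fe2+(aq)]^2·[Sn2+(aq)]) / [Fe3+(aq)]^2 = 107 and log Q = 2.030.
Applying E = E° − (RT ln10/nF)·log Q gives +0.89 − (0.0615/2)(2.030) = +0.828 V.

+0.828 V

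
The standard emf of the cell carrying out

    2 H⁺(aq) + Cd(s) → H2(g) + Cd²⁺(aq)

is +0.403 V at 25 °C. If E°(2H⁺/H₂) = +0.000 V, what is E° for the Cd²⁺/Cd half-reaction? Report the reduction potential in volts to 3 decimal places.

−0.403 V

In the reaction as written the 2H⁺/H₂ couple is reduced (cathode) and Cd²⁺/Cd is oxidized (anode), so E°cell = E°(2H⁺/H₂) − E°(Cd²⁺/Cd).
E°(Cd²⁺/Cd) = E°(cathode) − E°cell = +0.000 − (+0.403) = −0.403 V.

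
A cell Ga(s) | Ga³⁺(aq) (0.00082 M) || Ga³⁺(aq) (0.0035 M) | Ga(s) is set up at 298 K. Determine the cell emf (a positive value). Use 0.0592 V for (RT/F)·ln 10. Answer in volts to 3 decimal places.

0.012 V

For a concentration cell E°cell = 0, since both electrodes use the same couple.
The compartment with the higher Ga³⁺(aq) concentration (0.0035 M) acts as the cathode; ions are reduced there and produced at the dilute (0.00082 M) anode.
With n = 3, Ecell = −(0.0592/3)·log([dilute]/[conc]) = −(0.0592/3)·log(0.00082/0.0035) = +0.012 V.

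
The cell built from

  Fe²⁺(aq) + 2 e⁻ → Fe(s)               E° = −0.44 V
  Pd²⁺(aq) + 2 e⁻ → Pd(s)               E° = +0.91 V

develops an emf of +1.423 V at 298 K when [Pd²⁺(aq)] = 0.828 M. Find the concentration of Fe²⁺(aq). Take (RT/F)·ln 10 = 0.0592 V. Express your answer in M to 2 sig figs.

Pd²⁺/Pd is the cathode (higher E°); E°cell = +0.91 − (−0.44) = +1.35 V with n = 2.
Since E = E° − (0.0592/n)·log Q, log Q = n(E° − E)/0.0592 = −2.466.
For Pd²⁺(aq) + Fe(s) → Pd(s) + Fe²⁺(aq), the reaction quotient is Q = [Fe²⁺(aq)] / [Pd²⁺(aq)].
Solving for the unknown gives log [Fe²⁺(aq)] = −2.548, so [Fe²⁺(aq)] ≈ 0.0028 M.

0.0028 M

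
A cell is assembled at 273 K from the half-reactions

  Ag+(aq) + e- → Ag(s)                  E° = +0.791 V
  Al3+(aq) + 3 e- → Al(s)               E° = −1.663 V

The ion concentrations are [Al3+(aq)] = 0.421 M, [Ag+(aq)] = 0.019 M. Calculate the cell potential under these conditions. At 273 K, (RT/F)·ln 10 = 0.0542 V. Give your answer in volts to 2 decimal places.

+2.37 V

Ag⁺/Ag is reduced (cathode, E° = +0.791 V) and Al³⁺/Al is oxidized (anode).
The standard potential is +0.791 − (−1.663) = +2.454 V and the balanced reaction transfers n = 3 electrons.
Balancing gives 3 Ag+(aq) + Al(s) → 3 Ag(s) + Al3+(aq); hence Q = [Al3+(aq)] / [Ag+(aq)]^3 = 6.14×10^4 (log Q = 4.788).
By the Nernst equation, E = +2.454 − (0.0542/3)·(4.788) = +2.37 V.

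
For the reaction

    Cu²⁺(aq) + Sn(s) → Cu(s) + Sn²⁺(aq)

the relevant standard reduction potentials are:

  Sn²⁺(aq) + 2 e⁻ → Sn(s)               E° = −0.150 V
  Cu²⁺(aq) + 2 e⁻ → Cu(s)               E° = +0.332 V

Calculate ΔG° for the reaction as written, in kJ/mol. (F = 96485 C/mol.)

In the reaction as written Cu²⁺(aq) is reduced, so the Cu²⁺/Cu couple is the cathode and Sn²⁺/Sn is the anode.
E°cell = +0.332 − (−0.150) = +0.482 V; balancing electrons gives n = 2.
ΔG° = −nFE°cell = −(2)(96485)(+0.482) J/mol = −93.0 kJ/mol.

−93.0 kJ/mol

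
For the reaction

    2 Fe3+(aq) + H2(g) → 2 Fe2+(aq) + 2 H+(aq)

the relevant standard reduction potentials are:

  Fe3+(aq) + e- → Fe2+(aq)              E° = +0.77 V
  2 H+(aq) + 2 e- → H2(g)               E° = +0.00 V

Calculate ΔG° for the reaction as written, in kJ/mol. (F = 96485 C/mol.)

−149 kJ/mol

In the reaction as written Fe3+(aq) is reduced, so the Fe³⁺/Fe²⁺ couple is the cathode and 2H⁺/H₂ is the anode.
E°cell = +0.77 − (+0.00) = +0.77 V; balancing electrons gives n = 2.
ΔG° = −nFE°cell = −(2)(96485)(+0.77) J/mol = −149 kJ/mol.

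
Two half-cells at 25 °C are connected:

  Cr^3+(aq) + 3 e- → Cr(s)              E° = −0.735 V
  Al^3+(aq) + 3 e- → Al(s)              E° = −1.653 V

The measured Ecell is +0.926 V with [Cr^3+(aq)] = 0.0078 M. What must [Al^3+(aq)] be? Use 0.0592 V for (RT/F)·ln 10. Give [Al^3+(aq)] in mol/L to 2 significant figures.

The Cr³⁺/Cr couple has the larger reduction potential, so it is the cathode: E°cell = −0.735 − (−1.653) = +0.918 V and n = 3.
Since E = E° − (0.0592/n)·log Q, log Q = n(E° − E)/0.0592 = −0.405.
The balanced reaction is Cr^3+(aq) + Al(s) → Cr(s) + Al^3+(aq), so Q = [Al^3+(aq)] / [Cr^3+(aq)].
Solving for the unknown gives log [Al^3+(aq)] = −2.513, so [Al^3+(aq)] ≈ 0.0031 M.

0.0031 M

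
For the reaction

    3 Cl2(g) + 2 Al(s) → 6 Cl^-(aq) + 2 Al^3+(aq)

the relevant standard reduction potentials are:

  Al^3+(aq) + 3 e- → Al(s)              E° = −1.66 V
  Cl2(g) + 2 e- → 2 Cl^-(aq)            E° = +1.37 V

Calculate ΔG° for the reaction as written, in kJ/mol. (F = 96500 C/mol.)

−1754 kJ/mol

In the reaction as written Cl2(g) is reduced, so the Cl₂/Cl⁻ couple is the cathode and Al³⁺/Al is the anode.
E°cell = +1.37 − (−1.66) = +3.03 V; balancing electrons gives n = 6.
ΔG° = −nFE°cell = −(6)(96500)(+3.03) J/mol = −1754 kJ/mol.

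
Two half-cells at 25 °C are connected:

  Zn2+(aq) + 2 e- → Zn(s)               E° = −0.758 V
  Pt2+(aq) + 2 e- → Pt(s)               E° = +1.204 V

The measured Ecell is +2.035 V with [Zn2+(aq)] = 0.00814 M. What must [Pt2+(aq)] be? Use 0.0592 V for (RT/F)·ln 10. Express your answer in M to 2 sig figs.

2.4 M

The Pt²⁺/Pt couple has the larger reduction potential, so it is the cathode: E°cell = +1.204 − (−0.758) = +1.962 V and n = 2.
From the Nernst equation, log Q = n(E° − E)/0.0592 = 2·(+1.962 − (+2.035))/0.0592 = −2.466.
The balanced reaction is Pt2+(aq) + Zn(s) → Pt(s) + Zn2+(aq), so Q = [Zn2+(aq)] / [Pt2+(aq)].
Isolating [Pt2+(aq)] in Q = 10^{−2.466} yields log [Pt2+(aq)] = 0.377, i.e. 2.4 M.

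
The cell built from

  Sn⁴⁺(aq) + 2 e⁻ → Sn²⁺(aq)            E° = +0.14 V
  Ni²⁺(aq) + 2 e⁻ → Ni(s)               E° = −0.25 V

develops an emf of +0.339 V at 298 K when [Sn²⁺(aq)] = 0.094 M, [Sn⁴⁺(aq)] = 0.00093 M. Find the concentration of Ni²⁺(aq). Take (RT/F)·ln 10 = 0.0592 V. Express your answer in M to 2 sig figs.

Sn⁴⁺/Sn²⁺ is the cathode (higher E°); E°cell = +0.14 − (−0.25) = +0.39 V with n = 2.
From the Nernst equation, log Q = n(E° − E)/0.0592 = 2·(+0.39 − (+0.339))/0.0592 = 1.723.
The balanced reaction is Sn⁴⁺(aq) + Ni(s) → Sn²⁺(aq) + Ni²⁺(aq), so Q = ([Sn²⁺(aq)]·[Ni²⁺(aq)]) / [Sn⁴⁺(aq)].
Isolating [Ni²⁺(aq)] in Q = 10^{1.723} yields log [Ni²⁺(aq)] = −0.282, i.e. 0.52 M.

0.52 M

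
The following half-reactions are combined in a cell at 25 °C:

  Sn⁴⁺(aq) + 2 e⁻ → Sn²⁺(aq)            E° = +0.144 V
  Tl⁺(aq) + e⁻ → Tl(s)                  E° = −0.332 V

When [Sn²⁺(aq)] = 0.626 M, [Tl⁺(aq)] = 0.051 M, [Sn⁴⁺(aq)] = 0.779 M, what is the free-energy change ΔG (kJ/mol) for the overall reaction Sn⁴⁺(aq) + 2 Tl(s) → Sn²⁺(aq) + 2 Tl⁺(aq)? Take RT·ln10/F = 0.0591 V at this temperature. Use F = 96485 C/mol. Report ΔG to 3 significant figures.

With Sn⁴⁺/Sn²⁺ reduced at the cathode, E°cell = +0.144 − (−0.332) = +0.476 V and n = 2.
Q = ([Sn²⁺(aq)]·[Tl⁺(aq)]^2) / [Sn⁴⁺(aq)] = 0.00209, so log Q = −2.680 and E = +0.476 − (0.0591/2)(−2.680) = +0.5552 V.
Then ΔG = −nFE = −2 × 96485 × +0.5552 J/mol = −107 kJ/mol.

−107 kJ/mol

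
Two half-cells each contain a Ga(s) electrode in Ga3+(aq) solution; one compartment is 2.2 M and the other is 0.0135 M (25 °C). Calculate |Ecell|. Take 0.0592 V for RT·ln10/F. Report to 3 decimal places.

0.044 V

For a concentration cell E°cell = 0, since both electrodes use the same couple.
The compartment with the higher Ga3+(aq) concentration (2.2 M) acts as the cathode; ions are reduced there and produced at the dilute (0.0135 M) anode.
With n = 3, Ecell = −(0.0592/3)·log([dilute]/[conc]) = −(0.0592/3)·log(0.0135/2.2) = +0.044 V.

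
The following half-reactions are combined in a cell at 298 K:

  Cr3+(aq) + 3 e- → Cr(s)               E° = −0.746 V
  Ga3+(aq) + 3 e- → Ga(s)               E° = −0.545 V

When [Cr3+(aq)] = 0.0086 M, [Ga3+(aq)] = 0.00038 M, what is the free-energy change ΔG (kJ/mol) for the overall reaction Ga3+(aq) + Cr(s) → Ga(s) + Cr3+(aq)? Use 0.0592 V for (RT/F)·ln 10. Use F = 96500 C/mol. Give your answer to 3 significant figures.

With Ga³⁺/Ga reduced at the cathode, E°cell = −0.545 − (−0.746) = +0.201 V and n = 3.
Here Q = [Cr3+(aq)] / [Ga3+(aq)] = 22.6 (log Q = 1.355), giving E = +0.201 − (0.0592/3)·(1.355) = +0.1743 V.
Finally ΔG = −nFE = −(3)(96500 C/mol)(+0.1743 V) = −50.5 kJ/mol.

−50.5 kJ/mol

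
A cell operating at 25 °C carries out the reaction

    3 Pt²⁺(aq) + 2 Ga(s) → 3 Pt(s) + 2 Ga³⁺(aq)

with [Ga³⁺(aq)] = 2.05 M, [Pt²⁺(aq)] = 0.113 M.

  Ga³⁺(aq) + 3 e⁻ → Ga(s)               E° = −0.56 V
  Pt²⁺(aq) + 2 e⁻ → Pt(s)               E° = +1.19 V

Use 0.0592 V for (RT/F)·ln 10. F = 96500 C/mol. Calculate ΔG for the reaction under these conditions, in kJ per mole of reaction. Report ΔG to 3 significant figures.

E°cell = +1.19 − (−0.56) = +1.75 V; the balanced reaction transfers n = 6 electrons.
The reaction quotient is [Ga³⁺(aq)]^2 / [Pt²⁺(aq)]^3 = 2.91×10^3; by Nernst, E = +1.75 − (0.0592/6)(3.464) = +1.7158 V.
Then ΔG = −nFE = −6 × 96500 × +1.7158 J/mol = −993 kJ/mol.

−993 kJ/mol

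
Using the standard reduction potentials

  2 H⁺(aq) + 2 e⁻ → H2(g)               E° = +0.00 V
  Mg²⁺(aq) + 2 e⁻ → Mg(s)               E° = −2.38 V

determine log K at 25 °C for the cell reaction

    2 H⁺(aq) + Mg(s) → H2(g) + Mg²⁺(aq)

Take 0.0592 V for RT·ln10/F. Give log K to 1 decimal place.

The 2H⁺/H₂ couple is reduced (cathode); E°cell = +0.00 − (−2.38) = +2.38 V with n = 2.
At equilibrium E = 0, so log K = nE°cell / 0.0592 = (2)(+2.38) / 0.0592 = 80.4.

log K = 80.4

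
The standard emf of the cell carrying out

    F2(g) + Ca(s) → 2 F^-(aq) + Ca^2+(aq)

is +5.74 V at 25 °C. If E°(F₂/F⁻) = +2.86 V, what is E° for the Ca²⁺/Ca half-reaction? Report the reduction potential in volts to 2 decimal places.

−2.88 V

In the reaction as written the F₂/F⁻ couple is reduced (cathode) and Ca²⁺/Ca is oxidized (anode), so E°cell = E°(F₂/F⁻) − E°(Ca²⁺/Ca).
E°(Ca²⁺/Ca) = E°(cathode) − E°cell = +2.86 − (+5.74) = −2.88 V.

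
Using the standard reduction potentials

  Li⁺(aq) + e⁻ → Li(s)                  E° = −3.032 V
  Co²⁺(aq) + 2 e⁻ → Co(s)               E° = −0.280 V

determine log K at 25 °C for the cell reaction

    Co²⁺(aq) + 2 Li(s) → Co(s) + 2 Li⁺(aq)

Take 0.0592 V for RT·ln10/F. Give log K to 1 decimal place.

The Co²⁺/Co couple is reduced (cathode); E°cell = −0.280 − (−3.032) = +2.752 V with n = 2.
At equilibrium E = 0, so log K = nE°cell / 0.0592 = (2)(+2.752) / 0.0592 = 93.0.

log K = 93.0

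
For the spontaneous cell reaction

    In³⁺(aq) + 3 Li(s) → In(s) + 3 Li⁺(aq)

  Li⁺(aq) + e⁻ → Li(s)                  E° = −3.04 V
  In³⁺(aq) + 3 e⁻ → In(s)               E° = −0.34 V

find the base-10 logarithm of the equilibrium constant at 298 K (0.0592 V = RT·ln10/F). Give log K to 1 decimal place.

The In³⁺/In couple is reduced (cathode); E°cell = −0.34 − (−3.04) = +2.70 V with n = 3.
At equilibrium E = 0, so log K = nE°cell / 0.0592 = (3)(+2.70) / 0.0592 = 136.8.

log K = 136.8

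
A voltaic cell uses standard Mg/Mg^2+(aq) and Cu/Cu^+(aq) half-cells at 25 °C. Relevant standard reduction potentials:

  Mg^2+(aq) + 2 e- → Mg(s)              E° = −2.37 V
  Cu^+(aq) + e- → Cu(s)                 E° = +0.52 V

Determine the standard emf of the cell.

Of the two couples in this cell, the one with the more positive reduction potential is reduced at the cathode: here that is Cu⁺/Cu (+0.52 V); Mg²⁺/Mg (−2.37 V) is the anode.
E°cell = E°(cathode) − E°(anode) = +0.52 − (−2.37) = +2.89 V.

+2.89 V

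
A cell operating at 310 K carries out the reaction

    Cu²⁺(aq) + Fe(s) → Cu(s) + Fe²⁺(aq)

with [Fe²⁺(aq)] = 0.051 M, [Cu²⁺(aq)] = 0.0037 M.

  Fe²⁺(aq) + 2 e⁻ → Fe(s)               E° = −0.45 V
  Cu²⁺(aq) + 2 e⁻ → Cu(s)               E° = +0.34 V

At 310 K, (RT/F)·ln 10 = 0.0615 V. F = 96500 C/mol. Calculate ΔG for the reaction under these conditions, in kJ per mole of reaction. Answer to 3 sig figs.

With Cu²⁺/Cu reduced at the cathode, E°cell = +0.34 − (−0.45) = +0.79 V and n = 2.
Q = [Fe²⁺(aq)] / [Cu²⁺(aq)] = 13.8, so log Q = 1.139 and E = +0.79 − (0.0615/2)(1.139) = +0.7550 V.
Finally ΔG = −nFE = −(2)(96500 C/mol)(+0.7550 V) = −146 kJ/mol.

−146 kJ/mol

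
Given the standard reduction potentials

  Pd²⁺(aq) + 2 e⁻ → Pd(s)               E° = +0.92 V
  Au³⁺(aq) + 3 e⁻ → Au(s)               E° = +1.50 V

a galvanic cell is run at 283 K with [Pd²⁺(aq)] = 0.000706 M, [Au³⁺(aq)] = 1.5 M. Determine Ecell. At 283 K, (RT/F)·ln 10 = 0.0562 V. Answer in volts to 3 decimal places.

Since E°(Au³⁺/Au) > E°(Pd²⁺/Pd), Au³⁺/Au serves as the cathode.
E°cell = E°cat − E°an = +1.50 − (+0.92) = +0.58 V; n = 6.
For the overall reaction 2 Au³⁺(aq) + 3 Pd(s) → 2 Au(s) + 3 Pd²⁺(aq), Q = [Pd²⁺(aq)]^3 / [Au³⁺(aq)]^2 = 1.56×10^−10, giving log Q = −9.806.
By the Nernst equation, E = +0.58 − (0.0562/6)·(−9.806) = +0.672 V.

+0.672 V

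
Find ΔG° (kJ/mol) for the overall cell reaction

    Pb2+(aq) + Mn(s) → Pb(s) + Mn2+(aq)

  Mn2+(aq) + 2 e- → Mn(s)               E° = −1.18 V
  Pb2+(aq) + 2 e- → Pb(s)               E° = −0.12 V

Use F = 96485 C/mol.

In the reaction as written Pb2+(aq) is reduced, so the Pb²⁺/Pb couple is the cathode and Mn²⁺/Mn is the anode.
E°cell = −0.12 − (−1.18) = +1.06 V; balancing electrons gives n = 2.
ΔG° = −nFE°cell = −(2)(96485)(+1.06) J/mol = −205 kJ/mol.

−205 kJ/mol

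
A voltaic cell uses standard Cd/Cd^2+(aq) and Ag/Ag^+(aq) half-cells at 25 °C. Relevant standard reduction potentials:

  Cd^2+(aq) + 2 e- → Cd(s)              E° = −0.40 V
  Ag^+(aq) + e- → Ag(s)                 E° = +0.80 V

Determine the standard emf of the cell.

+1.20 V

The Ag⁺/Ag couple has the higher E°, so Ag ion is reduced (cathode) and Cd is oxidized (anode).
E°cell = E°(cathode) − E°(anode) = +0.80 − (−0.40) = +1.20 V.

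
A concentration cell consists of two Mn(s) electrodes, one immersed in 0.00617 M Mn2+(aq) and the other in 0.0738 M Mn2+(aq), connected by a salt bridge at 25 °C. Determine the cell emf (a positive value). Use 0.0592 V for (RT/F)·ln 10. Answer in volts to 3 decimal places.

0.032 V

For a concentration cell E°cell = 0, since both electrodes use the same couple.
The compartment with the higher Mn2+(aq) concentration (0.0738 M) acts as the cathode; ions are reduced there and produced at the dilute (0.00617 M) anode.
With n = 2, Ecell = −(0.0592/2)·log([dilute]/[conc]) = −(0.0592/2)·log(0.00617/0.0738) = +0.032 V.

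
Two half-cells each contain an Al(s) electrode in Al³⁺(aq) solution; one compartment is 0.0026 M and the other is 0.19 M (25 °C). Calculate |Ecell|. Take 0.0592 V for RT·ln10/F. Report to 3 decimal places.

0.037 V

For a concentration cell E°cell = 0, since both electrodes use the same couple.
The compartment with the higher Al³⁺(aq) concentration (0.19 M) acts as the cathode; ions are reduced there and produced at the dilute (0.0026 M) anode.
With n = 3, Ecell = −(0.0592/3)·log([dilute]/[conc]) = −(0.0592/3)·log(0.0026/0.19) = +0.037 V.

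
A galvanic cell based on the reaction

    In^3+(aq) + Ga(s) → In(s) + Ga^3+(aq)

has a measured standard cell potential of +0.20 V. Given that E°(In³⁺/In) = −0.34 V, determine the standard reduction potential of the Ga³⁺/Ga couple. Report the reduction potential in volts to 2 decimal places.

−0.54 V

In the reaction as written the In³⁺/In couple is reduced (cathode) and Ga³⁺/Ga is oxidized (anode), so E°cell = E°(In³⁺/In) − E°(Ga³⁺/Ga).
E°(Ga³⁺/Ga) = E°(cathode) − E°cell = −0.34 − (+0.20) = −0.54 V.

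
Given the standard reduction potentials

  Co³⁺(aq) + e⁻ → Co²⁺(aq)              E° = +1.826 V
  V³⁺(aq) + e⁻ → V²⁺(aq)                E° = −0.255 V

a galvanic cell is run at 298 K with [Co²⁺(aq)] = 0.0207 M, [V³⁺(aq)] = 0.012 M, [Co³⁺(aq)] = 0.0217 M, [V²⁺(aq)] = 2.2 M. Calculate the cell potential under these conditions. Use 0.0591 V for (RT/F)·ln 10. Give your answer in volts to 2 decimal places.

The Co³⁺/Co²⁺ couple has the more positive E°, so it is the cathode; V³⁺/V²⁺ is the anode.
E°cell = +1.826 − (−0.255) = +2.081 V, with n = 1 electron transferred.
The balanced reaction is Co³⁺(aq) + V²⁺(aq) → Co²⁺(aq) + V³⁺(aq), so Q = ([Co²⁺(aq)]·[V³⁺(aq)]) / ([Co³⁺(aq)]·[V²⁺(aq)]) = 0.0052 and log Q = −2.284.
E = E° − (0.0591/n)·log Q = +2.081 − (0.0591/1)(−2.284) = +2.22 V.

+2.22 V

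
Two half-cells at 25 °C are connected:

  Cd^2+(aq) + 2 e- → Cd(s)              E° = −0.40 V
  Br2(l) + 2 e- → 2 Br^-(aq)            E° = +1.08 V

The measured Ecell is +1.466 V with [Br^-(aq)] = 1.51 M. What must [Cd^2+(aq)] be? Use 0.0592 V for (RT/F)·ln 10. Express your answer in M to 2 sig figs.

With Br₂/Br⁻ at the cathode and Cd²⁺/Cd at the anode, E°cell = +1.08 − (−0.40) = +1.48 V (n = 2).
Since E = E° − (0.0592/n)·log Q, log Q = n(E° − E)/0.0592 = 0.473.
For Br2(l) + Cd(s) → 2 Br^-(aq) + Cd^2+(aq), the reaction quotient is Q = [Br^-(aq)]^2·[Cd^2+(aq)].
Solving for the unknown gives log [Cd^2+(aq)] = 0.115, so [Cd^2+(aq)] ≈ 1.3 M.

1.3 M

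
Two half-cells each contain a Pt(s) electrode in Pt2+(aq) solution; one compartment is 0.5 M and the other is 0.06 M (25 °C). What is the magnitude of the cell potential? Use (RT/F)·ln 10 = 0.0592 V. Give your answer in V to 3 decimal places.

0.027 V

For a concentration cell E°cell = 0, since both electrodes use the same couple.
The compartment with the higher Pt2+(aq) concentration (0.5 M) acts as the cathode; ions are reduced there and produced at the dilute (0.06 M) anode.
With n = 2, Ecell = −(0.0592/2)·log([dilute]/[conc]) = −(0.0592/2)·log(0.06/0.5) = +0.027 V.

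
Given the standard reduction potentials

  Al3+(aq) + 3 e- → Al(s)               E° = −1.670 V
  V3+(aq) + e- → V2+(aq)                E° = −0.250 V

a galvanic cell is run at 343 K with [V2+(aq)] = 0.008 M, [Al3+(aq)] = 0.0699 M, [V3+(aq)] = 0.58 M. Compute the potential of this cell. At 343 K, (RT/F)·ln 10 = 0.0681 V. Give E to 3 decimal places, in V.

The V³⁺/V²⁺ couple has the more positive E°, so it is the cathode; Al³⁺/Al is the anode.
E°cell = −0.250 − (−1.670) = +1.420 V, with n = 3 electrons transferred.
For the overall reaction 3 V3+(aq) + Al(s) → 3 V2+(aq) + Al3+(aq), Q = ([V2+(aq)]^3·[Al3+(aq)]) / [V3+(aq)]^3 = 1.83×10^−7, giving log Q = −6.737.
Applying E = E° − (RT ln10/nF)·log Q gives +1.420 − (0.0681/3)(−6.737) = +1.573 V.

+1.573 V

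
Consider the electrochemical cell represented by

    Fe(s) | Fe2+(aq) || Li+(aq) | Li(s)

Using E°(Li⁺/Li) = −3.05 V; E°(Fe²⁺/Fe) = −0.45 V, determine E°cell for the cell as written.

By convention the left-hand electrode in cell notation is the anode (oxidation) and the right-hand electrode is the cathode (reduction).
E°cell = E°(right) − E°(left) = −3.05 − (−0.45) = −2.60 V.
The negative sign shows that, as written, the cell would require an external voltage to drive the reaction.

−2.60 V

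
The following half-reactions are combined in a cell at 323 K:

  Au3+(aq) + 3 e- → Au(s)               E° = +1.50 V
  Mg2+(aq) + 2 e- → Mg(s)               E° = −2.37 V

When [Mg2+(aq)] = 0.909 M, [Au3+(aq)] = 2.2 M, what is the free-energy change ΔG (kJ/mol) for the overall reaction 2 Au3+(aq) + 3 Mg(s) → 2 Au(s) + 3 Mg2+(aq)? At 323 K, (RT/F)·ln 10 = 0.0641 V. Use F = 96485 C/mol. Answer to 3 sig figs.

E°cell = +1.50 − (−2.37) = +3.87 V; the balanced reaction transfers n = 6 electrons.
Here Q = [Mg2+(aq)]^3 / [Au3+(aq)]^2 = 0.155 (log Q = −0.809), giving E = +3.87 − (0.0641/6)·(−0.809) = +3.8786 V.
Finally ΔG = −nFE = −(6)(96485 C/mol)(+3.8786 V) = −2250 kJ/mol.

−2250 kJ/mol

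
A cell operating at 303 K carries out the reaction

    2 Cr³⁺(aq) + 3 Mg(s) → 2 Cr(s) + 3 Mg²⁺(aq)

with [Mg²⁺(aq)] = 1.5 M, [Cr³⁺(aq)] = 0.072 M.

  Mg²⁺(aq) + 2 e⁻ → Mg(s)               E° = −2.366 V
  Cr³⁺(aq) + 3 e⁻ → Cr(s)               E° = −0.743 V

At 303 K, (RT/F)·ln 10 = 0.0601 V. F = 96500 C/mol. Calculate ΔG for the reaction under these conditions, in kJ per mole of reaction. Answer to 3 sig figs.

−923 kJ/mol

E°cell = −0.743 − (−2.366) = +1.623 V; the balanced reaction transfers n = 6 electrons.
Here Q = [Mg²⁺(aq)]^3 / [Cr³⁺(aq)]^2 = 651 (log Q = 2.814), giving E = +1.623 − (0.0601/6)·(2.814) = +1.5948 V.
Finally ΔG = −nFE = −(6)(96500 C/mol)(+1.5948 V) = −923 kJ/mol.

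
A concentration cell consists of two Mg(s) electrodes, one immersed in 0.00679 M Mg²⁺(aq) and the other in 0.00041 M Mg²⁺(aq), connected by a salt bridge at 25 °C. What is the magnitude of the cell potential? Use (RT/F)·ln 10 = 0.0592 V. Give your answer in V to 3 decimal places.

For a concentration cell E°cell = 0, since both electrodes use the same couple.
The compartment with the higher Mg²⁺(aq) concentration (0.00679 M) acts as the cathode; ions are reduced there and produced at the dilute (0.00041 M) anode.
With n = 2, Ecell = −(0.0592/2)·log([dilute]/[conc]) = −(0.0592/2)·log(0.00041/0.00679) = +0.036 V.

0.036 V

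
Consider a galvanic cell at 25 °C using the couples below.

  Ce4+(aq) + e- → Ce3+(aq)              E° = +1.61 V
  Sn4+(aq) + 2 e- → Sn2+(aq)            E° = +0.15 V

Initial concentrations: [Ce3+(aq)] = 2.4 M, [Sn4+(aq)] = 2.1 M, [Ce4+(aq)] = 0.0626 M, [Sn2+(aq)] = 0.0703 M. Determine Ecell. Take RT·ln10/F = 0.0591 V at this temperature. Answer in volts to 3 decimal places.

+1.323 V

Ce⁴⁺/Ce³⁺ is reduced (cathode, E° = +1.61 V) and Sn⁴⁺/Sn²⁺ is oxidized (anode).
The standard potential is +1.61 − (+0.15) = +1.46 V and the balanced reaction transfers n = 2 electrons.
The balanced reaction is 2 Ce4+(aq) + Sn2+(aq) → 2 Ce3+(aq) + Sn4+(aq), so Q = ([Ce3+(aq)]^2·[Sn4+(aq)]) / ([Ce4+(aq)]^2·[Sn2+(aq)]) = 4.39×10^4 and log Q = 4.643.
Applying E = E° − (RT ln10/nF)·log Q gives +1.46 − (0.0591/2)(4.643) = +1.323 V.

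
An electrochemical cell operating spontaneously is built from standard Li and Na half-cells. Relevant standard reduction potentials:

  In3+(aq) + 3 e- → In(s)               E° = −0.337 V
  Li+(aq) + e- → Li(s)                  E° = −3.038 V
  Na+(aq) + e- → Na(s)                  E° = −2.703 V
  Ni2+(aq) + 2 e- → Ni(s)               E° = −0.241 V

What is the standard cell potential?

The Na⁺/Na couple has the higher E°, so Na ion is reduced (cathode) and Li is oxidized (anode).
E°cell = E°(cathode) − E°(anode) = −2.703 − (−3.038) = +0.335 V.

+0.335 V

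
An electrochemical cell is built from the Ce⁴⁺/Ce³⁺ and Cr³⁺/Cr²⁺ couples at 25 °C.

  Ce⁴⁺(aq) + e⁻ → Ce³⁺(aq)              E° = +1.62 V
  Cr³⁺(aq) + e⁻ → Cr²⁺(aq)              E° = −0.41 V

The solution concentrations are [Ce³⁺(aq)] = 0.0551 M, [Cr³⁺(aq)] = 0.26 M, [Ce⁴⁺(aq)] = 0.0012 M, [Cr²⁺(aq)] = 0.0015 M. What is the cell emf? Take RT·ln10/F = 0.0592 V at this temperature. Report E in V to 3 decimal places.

+1.799 V

The Ce⁴⁺/Ce³⁺ couple has the more positive E°, so it is the cathode; Cr³⁺/Cr²⁺ is the anode.
The standard potential is +1.62 − (−0.41) = +2.03 V and the balanced reaction transfers n = 1 electron.
The balanced reaction is Ce⁴⁺(aq) + Cr²⁺(aq) → Ce³⁺(aq) + Cr³⁺(aq), so Q = ([Ce³⁺(aq)]·[Cr³⁺(aq)]) / ([Ce⁴⁺(aq)]·[Cr²⁺(aq)]) = 7.96×10^3 and log Q = 3.901.
E = E° − (0.0592/n)·log Q = +2.03 − (0.0592/1)(3.901) = +1.799 V.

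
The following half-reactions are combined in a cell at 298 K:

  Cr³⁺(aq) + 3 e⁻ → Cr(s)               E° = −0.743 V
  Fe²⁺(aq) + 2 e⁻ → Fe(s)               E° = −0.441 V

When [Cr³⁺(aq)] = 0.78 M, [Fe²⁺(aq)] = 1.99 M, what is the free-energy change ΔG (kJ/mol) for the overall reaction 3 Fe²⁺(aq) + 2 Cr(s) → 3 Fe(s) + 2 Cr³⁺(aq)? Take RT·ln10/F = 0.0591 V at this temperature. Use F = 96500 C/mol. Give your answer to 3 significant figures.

−181 kJ/mol

The standard cell potential is −0.441 − (−0.743) = +0.302 V, with n = 6 electrons in the balanced equation.
The reaction quotient is [Cr³⁺(aq)]^2 / [Fe²⁺(aq)]^3 = 0.0772; by Nernst, E = +0.302 − (0.0591/6)(−1.112) = +0.3130 V.
Finally ΔG = −nFE = −(6)(96500 C/mol)(+0.3130 V) = −181 kJ/mol.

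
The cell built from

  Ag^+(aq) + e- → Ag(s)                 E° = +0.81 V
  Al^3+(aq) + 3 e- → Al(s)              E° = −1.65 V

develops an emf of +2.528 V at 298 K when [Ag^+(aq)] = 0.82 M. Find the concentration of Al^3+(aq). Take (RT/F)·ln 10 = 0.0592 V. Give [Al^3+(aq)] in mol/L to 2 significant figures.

0.00020 M

With Ag⁺/Ag at the cathode and Al³⁺/Al at the anode, E°cell = +0.81 − (−1.65) = +2.46 V (n = 3).
Since E = E° − (0.0592/n)·log Q, log Q = n(E° − E)/0.0592 = −3.446.
For 3 Ag^+(aq) + Al(s) → 3 Ag(s) + Al^3+(aq), the reaction quotient is Q = [Al^3+(aq)] / [Ag^+(aq)]^3.
Substituting the known concentrations and solving, log [Al^3+(aq)] = −3.705 and [Al^3+(aq)] = 0.00020 M.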